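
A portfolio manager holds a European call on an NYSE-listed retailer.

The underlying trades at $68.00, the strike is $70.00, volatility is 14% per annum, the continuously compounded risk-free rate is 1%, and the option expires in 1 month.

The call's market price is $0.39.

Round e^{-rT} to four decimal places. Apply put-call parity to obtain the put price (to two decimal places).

$2.33

e^(−rT) = e^(−0.01·0.08333) = 0.9992
Put-call parity: C − P = S − K·e^(−rT) = 68 − 70·0.9992 = 68 − 69.9440 = -1.9440
P = C − (C − P) = 0.39 − (-1.9440) = 2.3340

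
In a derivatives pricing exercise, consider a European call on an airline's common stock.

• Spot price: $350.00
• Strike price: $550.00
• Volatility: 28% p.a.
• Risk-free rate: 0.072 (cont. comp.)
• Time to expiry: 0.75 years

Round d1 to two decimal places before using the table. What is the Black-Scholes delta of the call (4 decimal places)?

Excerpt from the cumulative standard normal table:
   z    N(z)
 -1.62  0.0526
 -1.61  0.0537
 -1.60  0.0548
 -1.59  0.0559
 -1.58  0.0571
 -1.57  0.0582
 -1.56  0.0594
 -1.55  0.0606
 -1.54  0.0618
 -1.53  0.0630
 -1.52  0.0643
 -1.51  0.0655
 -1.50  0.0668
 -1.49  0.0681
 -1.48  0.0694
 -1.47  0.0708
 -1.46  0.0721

0.0643

σ√T = 0.28 × 0.8660 = 0.2425
ln(S/K) + (r + σ²/2)T = ln(350/550) + (0.072 + 0.28²/2)·0.75 = -0.4520 + 0.0834 = -0.3686
d₁ = -0.3686 / 0.2425 = -1.5200 which rounds to -1.52
N(d₁) = N(-1.52) = 0.0643
Δ_call = N(d₁) = 0.0643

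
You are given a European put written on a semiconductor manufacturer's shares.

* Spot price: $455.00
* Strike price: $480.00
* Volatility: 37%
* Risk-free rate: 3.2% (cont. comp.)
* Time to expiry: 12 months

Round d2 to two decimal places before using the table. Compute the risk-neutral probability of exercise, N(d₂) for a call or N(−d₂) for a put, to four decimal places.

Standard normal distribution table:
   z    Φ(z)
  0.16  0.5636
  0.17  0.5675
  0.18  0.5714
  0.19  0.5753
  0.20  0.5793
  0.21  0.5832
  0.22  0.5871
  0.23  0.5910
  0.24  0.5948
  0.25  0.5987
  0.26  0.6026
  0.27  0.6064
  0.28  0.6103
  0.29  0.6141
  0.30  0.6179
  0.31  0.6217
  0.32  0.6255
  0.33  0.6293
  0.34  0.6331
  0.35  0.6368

σ√T = 0.37·√1 = 0.3700
d₁ = [ln(455/480) + (0.032 + ½·0.37²)·1] / (σ√T) = (-0.0535 + 0.1004) / 0.3700 = 0.1269 ≈ 0.13
d₂ = 0.1269 − 0.3700 = -0.2431 ≈ -0.24
Pr(exercise) under Q = N(−d₂) = N(0.24) = 0.5948

0.5948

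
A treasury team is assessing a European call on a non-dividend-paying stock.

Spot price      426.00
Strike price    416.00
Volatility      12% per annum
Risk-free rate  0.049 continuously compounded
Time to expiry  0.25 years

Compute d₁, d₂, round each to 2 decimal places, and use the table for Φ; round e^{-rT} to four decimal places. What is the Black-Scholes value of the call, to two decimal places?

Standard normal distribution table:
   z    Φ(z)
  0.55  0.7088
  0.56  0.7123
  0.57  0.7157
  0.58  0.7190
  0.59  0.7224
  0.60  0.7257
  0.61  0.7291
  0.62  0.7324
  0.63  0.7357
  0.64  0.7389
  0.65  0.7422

T = 0.25;  σ√T = 0.0600
d₁ = [ln(426/416) + (0.049 + 0.12²/2)·0.25] / 0.0600 = [0.0238 + 0.0140] / 0.0600 = 0.6301 which rounds to 0.63
d₂ = d₁ − σ√T = 0.6301 − 0.0600 = 0.5701 which rounds to 0.57
e^(−rT) = e^(−0.049·0.25) = 0.9878
C = 426·N(0.63) − 416·0.9878·N(0.57) = 426·0.7357 − 416·0.9878·0.7157 = 313.4082 − 294.0989 = 19.3093

19.31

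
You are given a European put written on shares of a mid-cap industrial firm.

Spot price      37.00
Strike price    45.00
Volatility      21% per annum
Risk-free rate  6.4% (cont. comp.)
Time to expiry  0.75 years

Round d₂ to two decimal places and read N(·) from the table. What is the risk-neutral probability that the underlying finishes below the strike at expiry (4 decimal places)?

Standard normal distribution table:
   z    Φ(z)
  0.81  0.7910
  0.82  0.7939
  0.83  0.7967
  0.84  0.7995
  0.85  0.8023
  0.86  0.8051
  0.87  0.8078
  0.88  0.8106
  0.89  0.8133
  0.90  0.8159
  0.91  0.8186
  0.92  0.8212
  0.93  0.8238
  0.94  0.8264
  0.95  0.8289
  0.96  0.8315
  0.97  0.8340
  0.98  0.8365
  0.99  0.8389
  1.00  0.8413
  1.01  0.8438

σ√T = 0.21 × 0.8660 = 0.1819
ln(S/K) + (r + σ²/2)T = ln(37/45) + (0.064 + 0.21²/2)·0.75 = -0.1957 + 0.0645 = -0.1312
d₁ = -0.1312 / 0.1819 = -0.7215 ⇒ -0.72
d₂ = d₁ − σ√T = -0.7215 − 0.1819 = -0.9033 ⇒ -0.90
Pr(exercise) under Q = N(−d₂) = N(0.90) = 0.8159

0.8159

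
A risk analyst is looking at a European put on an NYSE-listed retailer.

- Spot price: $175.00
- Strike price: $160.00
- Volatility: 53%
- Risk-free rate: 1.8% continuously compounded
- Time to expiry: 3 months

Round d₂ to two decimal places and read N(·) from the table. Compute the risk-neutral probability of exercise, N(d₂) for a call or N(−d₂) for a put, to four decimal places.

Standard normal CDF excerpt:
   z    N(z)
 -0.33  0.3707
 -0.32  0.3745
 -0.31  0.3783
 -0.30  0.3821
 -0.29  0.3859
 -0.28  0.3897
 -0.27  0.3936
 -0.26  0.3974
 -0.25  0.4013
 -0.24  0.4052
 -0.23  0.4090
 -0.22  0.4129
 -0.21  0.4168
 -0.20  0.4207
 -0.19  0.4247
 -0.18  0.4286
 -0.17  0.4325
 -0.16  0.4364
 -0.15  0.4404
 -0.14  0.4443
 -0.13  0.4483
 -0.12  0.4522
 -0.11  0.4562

σ√T = 0.53·√0.25 = 0.2650
d₁ = [ln(175/160) + (0.018 + ½·0.53²)·0.25] / (σ√T) = (0.0896 + 0.0396) / 0.2650 = 0.4876 → 0.49
d₂ = 0.4876 − 0.2650 = 0.2226 → 0.22
Pr(exercise) under Q = N(−d₂) = N(-0.22) = 0.4129

0.4129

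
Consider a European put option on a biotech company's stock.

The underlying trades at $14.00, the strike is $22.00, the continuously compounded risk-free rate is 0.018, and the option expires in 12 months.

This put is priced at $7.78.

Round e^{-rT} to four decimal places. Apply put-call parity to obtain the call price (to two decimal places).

$0.17

e^(−rT) = e^(−0.018·1) = 0.9822
Put-call parity: C − P = S − K·e^(−rT) = 14 − 22·0.9822 = 14 − 21.6084 = -7.6084
C = P + (C − P) = 7.78 + (-7.6084) = 0.1716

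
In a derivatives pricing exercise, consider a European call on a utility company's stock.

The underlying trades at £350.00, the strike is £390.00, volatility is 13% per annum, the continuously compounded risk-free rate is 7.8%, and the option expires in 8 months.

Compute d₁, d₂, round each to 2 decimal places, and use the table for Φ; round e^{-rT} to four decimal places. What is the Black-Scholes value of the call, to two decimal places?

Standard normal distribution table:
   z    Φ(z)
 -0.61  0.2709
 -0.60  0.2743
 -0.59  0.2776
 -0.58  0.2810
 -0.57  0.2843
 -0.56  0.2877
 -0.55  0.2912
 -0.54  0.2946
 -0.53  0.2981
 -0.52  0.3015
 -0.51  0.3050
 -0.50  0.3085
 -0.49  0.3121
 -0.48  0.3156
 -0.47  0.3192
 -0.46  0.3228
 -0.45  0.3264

£6.43

T = 0.6667;  σ√T = 0.1061
d₁ = [ln(350/390) + (0.078 + ½·0.13²)·0.6667] / (σ√T) = (-0.1082 + 0.0576) / 0.1061 = -0.4765 which rounds to -0.48
d₂ = -0.4765 − 0.1061 = -0.5827 which rounds to -0.58
exp(−rT) = exp(−0.078·0.6667) = 0.9493
N(d₁) = N(-0.48) = 0.3156;  N(d₂) = N(-0.58) = 0.2810
C = 350·0.3156 − 390·0.9493·0.2810 = 110.4600 − 104.0338 = 6.4262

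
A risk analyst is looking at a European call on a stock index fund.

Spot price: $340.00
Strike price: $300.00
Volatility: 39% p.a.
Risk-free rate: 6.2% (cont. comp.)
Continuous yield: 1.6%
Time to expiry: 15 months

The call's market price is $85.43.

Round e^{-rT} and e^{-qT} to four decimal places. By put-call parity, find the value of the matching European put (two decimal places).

e^(−qT) = e^(−0.016·1.25) = 0.9802;  e^(−rT) = e^(−0.062·1.25) = 0.9254
Put-call parity: C − P = S·e^(−qT) − K·e^(−rT) = 340·0.9802 − 300·0.9254 = 333.2680 − 277.6200 = 55.6480
P = C − (C − P) = 85.43 − (55.6480) = 29.7820

$29.78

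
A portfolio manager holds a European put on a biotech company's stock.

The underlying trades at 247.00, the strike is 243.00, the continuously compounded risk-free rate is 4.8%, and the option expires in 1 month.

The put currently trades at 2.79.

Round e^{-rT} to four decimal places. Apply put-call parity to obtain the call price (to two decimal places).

7.76

e^(−rT) = e^(−0.048·0.08333) = 0.9960
Put-call parity: C − P = S − K·e^(−rT) = 247 − 243·0.9960 = 247 − 242.0280 = 4.9720
C = P + (C − P) = 2.79 + (4.9720) = 7.7620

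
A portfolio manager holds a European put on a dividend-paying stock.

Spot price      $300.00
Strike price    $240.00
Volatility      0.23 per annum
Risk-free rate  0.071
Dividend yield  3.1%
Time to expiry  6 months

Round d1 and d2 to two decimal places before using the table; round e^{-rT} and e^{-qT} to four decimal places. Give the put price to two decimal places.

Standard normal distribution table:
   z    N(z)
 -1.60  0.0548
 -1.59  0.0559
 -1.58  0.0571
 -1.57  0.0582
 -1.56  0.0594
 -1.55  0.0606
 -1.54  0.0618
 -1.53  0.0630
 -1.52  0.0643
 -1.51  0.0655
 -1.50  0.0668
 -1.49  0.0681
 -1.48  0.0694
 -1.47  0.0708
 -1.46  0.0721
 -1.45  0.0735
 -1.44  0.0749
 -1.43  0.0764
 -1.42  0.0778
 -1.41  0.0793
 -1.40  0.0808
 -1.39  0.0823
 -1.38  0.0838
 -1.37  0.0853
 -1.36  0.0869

$1.50

σ√T = 0.23 × 0.7071 = 0.1626
ln(S/K) + (r − q + σ²/2)T = ln(300/240) + (0.071 − 0.031 + 0.23²/2)·0.5 = 0.2231 + 0.0332 = 0.2564
d₁ = 0.2564 / 0.1626 = 1.5763 ≈ 1.58
d₂ = d₁ − σ√T = 1.5763 − 0.1626 = 1.4137 ≈ 1.41
e^(−qT) = e^(−0.031·0.5) = 0.9846;  e^(−rT) = e^(−0.071·0.5) = 0.9651
N(−d₂) = N(-1.41) = 0.0793;  N(−d₁) = N(-1.58) = 0.0571
P = 240·0.9651·0.0793 − 300·0.9846·0.0571 = 18.3678 − 16.8662 = 1.5016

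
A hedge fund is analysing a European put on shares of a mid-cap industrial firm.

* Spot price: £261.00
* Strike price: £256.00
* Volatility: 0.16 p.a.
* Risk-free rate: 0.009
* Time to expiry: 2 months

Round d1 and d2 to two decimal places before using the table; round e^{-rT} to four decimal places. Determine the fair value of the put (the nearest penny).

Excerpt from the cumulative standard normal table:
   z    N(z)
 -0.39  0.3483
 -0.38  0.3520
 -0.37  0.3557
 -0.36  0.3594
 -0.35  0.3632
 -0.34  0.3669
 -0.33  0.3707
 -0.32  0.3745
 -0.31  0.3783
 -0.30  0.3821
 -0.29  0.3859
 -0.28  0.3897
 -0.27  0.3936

£3.85

σ√T = 0.16 × 0.4082 = 0.0653
ln(S/K) + (r + σ²/2)T = ln(261/256) + (0.009 + 0.16²/2)·0.1667 = 0.0193 + 0.0036 = 0.0230
d₁ = 0.0230 / 0.0653 = 0.3518 ⇒ 0.35
d₂ = d₁ − σ√T = 0.3518 − 0.0653 = 0.2864 ⇒ 0.29
e^(−rT) = e^(−0.009·0.1667) = 0.9985
N(−d₂) = N(-0.29) = 0.3859;  N(−d₁) = N(-0.35) = 0.3632
P = 256·0.9985·0.3859 − 261·0.3632 = 98.6422 − 94.7952 = 3.8470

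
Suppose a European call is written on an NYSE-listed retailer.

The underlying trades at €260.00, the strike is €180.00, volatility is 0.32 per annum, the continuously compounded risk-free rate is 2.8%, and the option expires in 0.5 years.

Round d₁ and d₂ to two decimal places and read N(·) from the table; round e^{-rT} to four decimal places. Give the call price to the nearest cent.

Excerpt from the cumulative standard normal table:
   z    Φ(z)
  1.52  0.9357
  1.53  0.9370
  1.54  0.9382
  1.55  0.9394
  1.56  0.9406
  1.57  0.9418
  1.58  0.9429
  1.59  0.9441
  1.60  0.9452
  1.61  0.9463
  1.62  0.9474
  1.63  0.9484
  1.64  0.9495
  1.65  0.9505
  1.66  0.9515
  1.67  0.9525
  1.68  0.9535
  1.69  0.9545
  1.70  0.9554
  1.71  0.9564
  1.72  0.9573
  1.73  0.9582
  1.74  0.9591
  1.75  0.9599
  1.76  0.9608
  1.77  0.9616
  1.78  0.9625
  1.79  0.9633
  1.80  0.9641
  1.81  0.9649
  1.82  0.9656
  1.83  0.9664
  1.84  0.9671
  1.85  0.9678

T = 0.5;  σ√T = 0.2263
d₁ = [ln(260/180) + (0.028 + 0.32²/2)·0.5] / 0.2263 = [0.3677 + 0.0396] / 0.2263 = 1.8001 → 1.80
d₂ = d₁ − σ√T = 1.8001 − 0.2263 = 1.5739 → 1.57
e^(−rT) = e^(−0.028·0.5) = 0.9861
C = 260·N(1.80) − 180·0.9861·N(1.57) = 260·0.9641 − 180·0.9861·0.9418 = 250.6660 − 167.1676 = 83.4984

€83.50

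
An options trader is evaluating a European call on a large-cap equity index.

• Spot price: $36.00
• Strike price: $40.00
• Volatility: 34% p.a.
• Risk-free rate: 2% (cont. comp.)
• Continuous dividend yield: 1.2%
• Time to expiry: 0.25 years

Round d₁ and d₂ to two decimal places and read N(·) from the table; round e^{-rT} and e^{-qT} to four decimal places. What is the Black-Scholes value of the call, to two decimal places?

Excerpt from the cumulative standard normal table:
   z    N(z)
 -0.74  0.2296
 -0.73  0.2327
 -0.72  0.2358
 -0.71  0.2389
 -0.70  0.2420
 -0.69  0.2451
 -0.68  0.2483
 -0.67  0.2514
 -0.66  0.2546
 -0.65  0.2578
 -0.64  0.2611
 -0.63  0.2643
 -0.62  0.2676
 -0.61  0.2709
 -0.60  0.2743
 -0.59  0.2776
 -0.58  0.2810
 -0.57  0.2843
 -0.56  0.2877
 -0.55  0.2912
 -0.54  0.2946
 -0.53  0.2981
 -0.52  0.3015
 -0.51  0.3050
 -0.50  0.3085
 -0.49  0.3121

σ√T = 0.34 × 0.5000 = 0.1700
ln(S/K) + (r − q + σ²/2)T = ln(36/40) + (0.02 − 0.012 + 0.34²/2)·0.25 = -0.1054 + 0.0165 = -0.0889
d₁ = -0.0889 / 0.1700 = -0.5230 ≈ -0.52
d₂ = d₁ − σ√T = -0.5230 − 0.1700 = -0.6930 ≈ -0.69
e^(−qT) = e^(−0.012·0.25) = 0.9970;  e^(−rT) = e^(−0.02·0.25) = 0.9950
N(d₁) = N(-0.52) = 0.3015;  N(d₂) = N(-0.69) = 0.2451
C = 36·0.9970·0.3015 − 40·0.9950·0.2451 = 10.8214 − 9.7550 = 1.0665

$1.07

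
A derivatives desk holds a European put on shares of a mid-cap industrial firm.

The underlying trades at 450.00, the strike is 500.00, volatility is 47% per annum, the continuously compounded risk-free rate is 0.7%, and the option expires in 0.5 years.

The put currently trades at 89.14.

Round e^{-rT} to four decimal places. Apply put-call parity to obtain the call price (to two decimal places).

exp(−rT) = exp(−0.007·0.5) = 0.9965
Put-call parity: C − P = S − K·e^(−rT) = 450 − 500·0.9965 = 450 − 498.2500 = -48.2500
C = P + (C − P) = 89.14 + (-48.2500) = 40.8900

40.89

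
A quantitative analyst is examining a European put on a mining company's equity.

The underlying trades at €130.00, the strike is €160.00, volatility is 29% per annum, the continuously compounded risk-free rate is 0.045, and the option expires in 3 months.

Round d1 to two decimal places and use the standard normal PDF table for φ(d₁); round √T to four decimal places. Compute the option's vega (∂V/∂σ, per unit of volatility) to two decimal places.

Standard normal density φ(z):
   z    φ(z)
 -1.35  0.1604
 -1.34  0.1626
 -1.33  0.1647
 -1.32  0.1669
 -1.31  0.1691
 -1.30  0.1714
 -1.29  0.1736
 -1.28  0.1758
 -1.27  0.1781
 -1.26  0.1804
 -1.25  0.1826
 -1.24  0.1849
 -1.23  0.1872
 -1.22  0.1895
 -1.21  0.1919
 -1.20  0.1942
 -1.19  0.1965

σ√T = 0.29·√0.25 = 0.1450
d₁ = [ln(130/160) + (0.045 + 0.29²/2)·0.25] / 0.1450 = [-0.2076 + 0.0218] / 0.1450 = -1.2819 → -1.28
√T = √0.25 = 0.5000
φ(d₁) = φ(-1.28) = 0.1758
vega = S·φ(d₁)·√T = 130·0.1758·0.5000 = 11.4270

11.43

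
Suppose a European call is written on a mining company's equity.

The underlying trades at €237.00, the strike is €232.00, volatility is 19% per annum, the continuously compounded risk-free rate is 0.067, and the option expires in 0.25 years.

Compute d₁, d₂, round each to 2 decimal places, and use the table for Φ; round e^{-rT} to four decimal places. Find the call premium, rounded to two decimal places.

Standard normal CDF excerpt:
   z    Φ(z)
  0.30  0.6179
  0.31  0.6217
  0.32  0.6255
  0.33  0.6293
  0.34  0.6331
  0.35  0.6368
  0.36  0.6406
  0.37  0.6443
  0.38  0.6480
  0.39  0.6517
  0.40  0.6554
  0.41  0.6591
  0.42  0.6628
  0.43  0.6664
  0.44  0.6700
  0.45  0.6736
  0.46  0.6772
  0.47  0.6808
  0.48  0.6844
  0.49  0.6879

σ√T = 0.19 × 0.5000 = 0.0950
ln(S/K) + (r + σ²/2)T = ln(237/232) + (0.067 + 0.19²/2)·0.25 = 0.0213 + 0.0213 = 0.0426
d₁ = 0.0426 / 0.0950 = 0.4483 which rounds to 0.45
d₂ = d₁ − σ√T = 0.4483 − 0.0950 = 0.3533 which rounds to 0.35
e^(−rT) = e^(−0.067·0.25) = 0.9834
N(d₁) = N(0.45) = 0.6736;  N(d₂) = N(0.35) = 0.6368
C = 237·0.6736 − 232·0.9834·0.6368 = 159.6432 − 145.2852 = 14.3580

€14.36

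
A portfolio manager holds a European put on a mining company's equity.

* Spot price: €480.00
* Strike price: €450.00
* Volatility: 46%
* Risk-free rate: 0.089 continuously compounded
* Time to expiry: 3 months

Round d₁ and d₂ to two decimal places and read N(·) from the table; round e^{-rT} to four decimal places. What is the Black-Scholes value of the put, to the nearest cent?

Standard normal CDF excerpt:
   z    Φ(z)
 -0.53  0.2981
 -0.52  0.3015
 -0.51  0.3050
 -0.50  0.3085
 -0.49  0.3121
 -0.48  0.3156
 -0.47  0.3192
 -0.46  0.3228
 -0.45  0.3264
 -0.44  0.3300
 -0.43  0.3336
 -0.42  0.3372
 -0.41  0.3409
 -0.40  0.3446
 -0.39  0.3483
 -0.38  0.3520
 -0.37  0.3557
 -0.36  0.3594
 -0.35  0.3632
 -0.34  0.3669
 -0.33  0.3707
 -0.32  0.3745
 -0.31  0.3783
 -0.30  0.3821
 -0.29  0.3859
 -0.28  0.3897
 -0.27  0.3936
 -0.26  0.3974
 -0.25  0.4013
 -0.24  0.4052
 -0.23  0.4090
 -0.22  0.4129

€25.09

T = 0.25;  σ√T = 0.2300
d₁ = [ln(480/450) + (0.089 + ½·0.46²)·0.25] / (σ√T) = (0.0645 + 0.0487) / 0.2300 = 0.4923 → 0.49
d₂ = 0.4923 − 0.2300 = 0.2623 → 0.26
e^(−rT) = e^(−0.089·0.25) = 0.9780
N(−d₂) = N(-0.26) = 0.3974;  N(−d₁) = N(-0.49) = 0.3121
P = 450·0.9780·0.3974 − 480·0.3121 = 174.8957 − 149.8080 = 25.0877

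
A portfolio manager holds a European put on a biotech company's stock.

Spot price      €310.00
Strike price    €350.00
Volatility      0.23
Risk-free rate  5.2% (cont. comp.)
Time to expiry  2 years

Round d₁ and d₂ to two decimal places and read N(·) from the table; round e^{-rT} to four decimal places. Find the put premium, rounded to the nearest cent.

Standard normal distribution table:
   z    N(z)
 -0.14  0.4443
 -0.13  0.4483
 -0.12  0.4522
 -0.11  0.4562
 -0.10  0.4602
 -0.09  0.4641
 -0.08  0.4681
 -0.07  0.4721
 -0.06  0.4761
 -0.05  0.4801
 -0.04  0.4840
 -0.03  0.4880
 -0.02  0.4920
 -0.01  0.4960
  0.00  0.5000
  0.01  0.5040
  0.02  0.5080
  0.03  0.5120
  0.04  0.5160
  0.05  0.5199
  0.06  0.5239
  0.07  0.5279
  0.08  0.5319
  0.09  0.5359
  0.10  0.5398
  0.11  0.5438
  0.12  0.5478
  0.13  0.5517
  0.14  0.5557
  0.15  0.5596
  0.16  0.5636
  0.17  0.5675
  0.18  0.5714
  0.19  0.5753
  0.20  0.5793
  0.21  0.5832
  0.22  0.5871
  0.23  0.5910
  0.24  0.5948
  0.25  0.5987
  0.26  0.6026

€43.76

σ√T = 0.23 × 1.4142 = 0.3253
d₁ = [ln(310/350) + (0.052 + ½·0.23²)·2] / (σ√T) = (-0.1214 + 0.1569) / 0.3253 = 0.1093 ⇒ 0.11
d₂ = 0.1093 − 0.3253 = -0.2160 ⇒ -0.22
e^(−rT) = e^(−0.052·2) = 0.9012
N(−d₂) = N(0.22) = 0.5871;  N(−d₁) = N(-0.11) = 0.4562
P = 350·0.9012·0.5871 − 310·0.4562 = 185.1831 − 141.4220 = 43.7611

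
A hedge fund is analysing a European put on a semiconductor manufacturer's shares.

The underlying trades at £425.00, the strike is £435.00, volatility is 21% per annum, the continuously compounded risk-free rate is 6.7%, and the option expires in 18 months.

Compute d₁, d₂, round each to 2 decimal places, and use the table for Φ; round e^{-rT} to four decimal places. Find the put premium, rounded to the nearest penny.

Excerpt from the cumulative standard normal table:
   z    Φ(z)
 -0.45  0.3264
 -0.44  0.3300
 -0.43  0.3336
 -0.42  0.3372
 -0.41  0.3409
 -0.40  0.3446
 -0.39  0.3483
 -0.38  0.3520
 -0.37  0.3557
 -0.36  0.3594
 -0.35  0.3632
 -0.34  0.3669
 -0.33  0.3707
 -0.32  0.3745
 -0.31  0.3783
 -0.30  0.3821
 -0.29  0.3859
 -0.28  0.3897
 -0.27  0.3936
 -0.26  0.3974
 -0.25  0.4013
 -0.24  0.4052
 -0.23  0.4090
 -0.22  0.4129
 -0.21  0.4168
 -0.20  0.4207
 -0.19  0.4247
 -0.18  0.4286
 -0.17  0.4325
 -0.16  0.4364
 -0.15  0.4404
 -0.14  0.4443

σ√T = 0.21 × 1.2247 = 0.2572
d₁ = [ln(425/435) + (0.067 + 0.21²/2)·1.5] / 0.2572 = [-0.0233 + 0.1336] / 0.2572 = 0.4289 ⇒ 0.43
d₂ = d₁ − σ√T = 0.4289 − 0.2572 = 0.1717 ⇒ 0.17
e^(−rT) = e^(−0.067·1.5) = 0.9044
N(−d₂) = N(-0.17) = 0.4325;  N(−d₁) = N(-0.43) = 0.3336
P = 435·0.9044·0.4325 − 425·0.3336 = 170.1516 − 141.7800 = 28.3716

£28.37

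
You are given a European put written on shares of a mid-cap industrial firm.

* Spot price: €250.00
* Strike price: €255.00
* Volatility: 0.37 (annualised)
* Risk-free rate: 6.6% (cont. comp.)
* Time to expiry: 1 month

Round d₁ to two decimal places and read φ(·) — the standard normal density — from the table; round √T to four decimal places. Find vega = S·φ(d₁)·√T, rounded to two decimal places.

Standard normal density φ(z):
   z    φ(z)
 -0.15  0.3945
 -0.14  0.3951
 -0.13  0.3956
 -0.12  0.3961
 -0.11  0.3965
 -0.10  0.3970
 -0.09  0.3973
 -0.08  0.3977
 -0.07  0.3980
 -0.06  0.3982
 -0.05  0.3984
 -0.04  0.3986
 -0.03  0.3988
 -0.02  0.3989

28.70

σ√T = 0.37·√0.08333 = 0.1068
d₁ = [ln(250/255) + (0.066 + ½·0.37²)·0.08333] / (σ√T) = (-0.0198 + 0.0112) / 0.1068 = -0.0805 which rounds to -0.08
√T = √0.08333 = 0.2887
φ(d₁) = φ(-0.08) = 0.3977
vega = S·φ(d₁)·√T = 250·0.3977·0.2887 = 28.7040
(The call has the same vega.)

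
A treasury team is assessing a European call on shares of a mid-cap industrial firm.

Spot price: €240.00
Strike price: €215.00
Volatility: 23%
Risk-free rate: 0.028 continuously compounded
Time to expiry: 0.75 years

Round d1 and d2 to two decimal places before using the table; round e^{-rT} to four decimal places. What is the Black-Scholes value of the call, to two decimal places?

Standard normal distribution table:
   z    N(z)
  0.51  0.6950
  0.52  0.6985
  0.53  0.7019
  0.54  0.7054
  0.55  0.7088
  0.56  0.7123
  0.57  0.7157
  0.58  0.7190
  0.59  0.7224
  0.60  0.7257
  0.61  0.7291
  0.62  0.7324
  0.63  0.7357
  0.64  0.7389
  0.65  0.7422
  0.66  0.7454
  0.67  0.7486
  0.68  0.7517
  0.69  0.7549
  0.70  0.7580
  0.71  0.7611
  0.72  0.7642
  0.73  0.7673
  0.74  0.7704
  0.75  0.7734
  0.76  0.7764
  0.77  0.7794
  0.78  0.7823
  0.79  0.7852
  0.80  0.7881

€36.38

σ√T = 0.23 × 0.8660 = 0.1992
ln(S/K) + (r + σ²/2)T = ln(240/215) + (0.028 + 0.23²/2)·0.75 = 0.1100 + 0.0408 = 0.1508
d₁ = 0.1508 / 0.1992 = 0.7573 which rounds to 0.76
d₂ = d₁ − σ√T = 0.7573 − 0.1992 = 0.5581 which rounds to 0.56
exp(−rT) = exp(−0.028·0.75) = 0.9792
N(d₁) = N(0.76) = 0.7764;  N(d₂) = N(0.56) = 0.7123
C = 240·0.7764 − 215·0.9792·0.7123 = 186.3360 − 149.9591 = 36.3769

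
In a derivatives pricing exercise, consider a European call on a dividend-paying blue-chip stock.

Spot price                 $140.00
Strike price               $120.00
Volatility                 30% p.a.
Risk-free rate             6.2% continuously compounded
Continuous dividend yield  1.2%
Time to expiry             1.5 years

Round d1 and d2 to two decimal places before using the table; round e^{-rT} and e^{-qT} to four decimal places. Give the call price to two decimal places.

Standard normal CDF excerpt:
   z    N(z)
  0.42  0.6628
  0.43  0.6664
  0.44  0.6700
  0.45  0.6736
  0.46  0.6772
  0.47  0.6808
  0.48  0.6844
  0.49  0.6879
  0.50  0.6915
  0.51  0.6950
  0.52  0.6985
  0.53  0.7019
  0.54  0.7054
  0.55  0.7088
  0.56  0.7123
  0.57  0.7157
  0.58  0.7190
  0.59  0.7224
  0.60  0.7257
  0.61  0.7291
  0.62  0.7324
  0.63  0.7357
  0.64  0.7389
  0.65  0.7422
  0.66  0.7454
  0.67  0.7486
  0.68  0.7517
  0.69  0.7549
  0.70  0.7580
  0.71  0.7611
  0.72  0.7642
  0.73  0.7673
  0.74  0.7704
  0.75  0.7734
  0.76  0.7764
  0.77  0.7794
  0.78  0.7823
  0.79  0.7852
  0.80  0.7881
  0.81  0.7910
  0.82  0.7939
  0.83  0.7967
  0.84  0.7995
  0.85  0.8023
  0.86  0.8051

σ√T = 0.3·√1.5 = 0.3674
ln(S/K) + (r − q + σ²/2)T = ln(140/120) + (0.062 − 0.012 + 0.3²/2)·1.5 = 0.1542 + 0.1425 = 0.2967
d₁ = 0.2967 / 0.3674 = 0.8074 which rounds to 0.81
d₂ = d₁ − σ√T = 0.8074 − 0.3674 = 0.4400 which rounds to 0.44
e^(−qT) = e^(−0.012·1.5) = 0.9822;  e^(−rT) = e^(−0.062·1.5) = 0.9112
N(d₁) = N(0.81) = 0.7910;  N(d₂) = N(0.44) = 0.6700
C = 140·0.9822·0.7910 − 120·0.9112·0.6700 = 108.7688 − 73.2605 = 35.5083

$35.51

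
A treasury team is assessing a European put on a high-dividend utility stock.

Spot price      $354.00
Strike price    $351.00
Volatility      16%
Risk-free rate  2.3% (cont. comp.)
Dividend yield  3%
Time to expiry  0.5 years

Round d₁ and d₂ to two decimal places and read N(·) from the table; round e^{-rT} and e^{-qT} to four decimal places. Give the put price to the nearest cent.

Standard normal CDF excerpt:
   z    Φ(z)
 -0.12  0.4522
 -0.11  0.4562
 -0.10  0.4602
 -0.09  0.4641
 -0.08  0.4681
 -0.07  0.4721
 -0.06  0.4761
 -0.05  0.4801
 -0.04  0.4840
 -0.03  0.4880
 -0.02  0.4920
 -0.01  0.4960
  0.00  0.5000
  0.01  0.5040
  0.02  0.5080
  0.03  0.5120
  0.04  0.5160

σ√T = 0.16·√0.5 = 0.1131
ln(S/K) + (r − q + σ²/2)T = ln(354/351) + (0.023 − 0.03 + 0.16²/2)·0.5 = 0.0085 + 0.0029 = 0.0114
d₁ = 0.0114 / 0.1131 = 0.1009 → 0.10
d₂ = d₁ − σ√T = 0.1009 − 0.1131 = -0.0123 → -0.01
exp(−qT) = exp(−0.03·0.5) = 0.9851;  exp(−rT) = exp(−0.023·0.5) = 0.9886
N(−d₂) = N(0.01) = 0.5040;  N(−d₁) = N(-0.10) = 0.4602
P = 351·0.9886·0.5040 − 354·0.9851·0.4602 = 174.8873 − 160.4834 = 14.4039

$14.40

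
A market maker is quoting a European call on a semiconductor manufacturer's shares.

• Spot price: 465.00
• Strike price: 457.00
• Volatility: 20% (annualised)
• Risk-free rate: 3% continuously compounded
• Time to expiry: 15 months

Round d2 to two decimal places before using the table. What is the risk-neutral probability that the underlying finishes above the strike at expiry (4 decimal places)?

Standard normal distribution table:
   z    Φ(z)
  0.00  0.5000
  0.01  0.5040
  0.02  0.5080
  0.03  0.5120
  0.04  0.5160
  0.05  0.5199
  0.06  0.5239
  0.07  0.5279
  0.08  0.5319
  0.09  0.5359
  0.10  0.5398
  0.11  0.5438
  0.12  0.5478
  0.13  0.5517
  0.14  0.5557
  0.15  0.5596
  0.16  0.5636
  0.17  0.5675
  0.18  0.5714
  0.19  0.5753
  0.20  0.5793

0.5517

σ√T = 0.2·√1.25 = 0.2236
d₁ = [ln(465/457) + (0.03 + 0.2²/2)·1.25] / 0.2236 = [0.0174 + 0.0625] / 0.2236 = 0.3571 ⇒ 0.36
d₂ = d₁ − σ√T = 0.3571 − 0.2236 = 0.1335 ⇒ 0.13
Risk-neutral Pr[S_T > K] = N(d₂) = N(0.13) = 0.5517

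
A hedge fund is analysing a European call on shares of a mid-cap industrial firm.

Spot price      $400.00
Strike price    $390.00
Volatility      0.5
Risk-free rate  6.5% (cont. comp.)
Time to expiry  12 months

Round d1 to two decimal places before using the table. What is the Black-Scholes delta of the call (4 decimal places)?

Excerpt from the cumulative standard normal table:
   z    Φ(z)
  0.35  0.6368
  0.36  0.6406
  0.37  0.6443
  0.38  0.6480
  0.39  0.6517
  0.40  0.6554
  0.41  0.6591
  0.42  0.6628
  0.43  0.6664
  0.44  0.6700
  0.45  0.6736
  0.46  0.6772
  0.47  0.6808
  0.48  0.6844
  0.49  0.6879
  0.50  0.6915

T = 1;  σ√T = 0.5000
d₁ = [ln(400/390) + (0.065 + ½·0.5²)·1] / (σ√T) = (0.0253 + 0.1900) / 0.5000 = 0.4306 ≈ 0.43
N(d₁) = N(0.43) = 0.6664
Δ_call = N(d₁) = 0.6664

0.6664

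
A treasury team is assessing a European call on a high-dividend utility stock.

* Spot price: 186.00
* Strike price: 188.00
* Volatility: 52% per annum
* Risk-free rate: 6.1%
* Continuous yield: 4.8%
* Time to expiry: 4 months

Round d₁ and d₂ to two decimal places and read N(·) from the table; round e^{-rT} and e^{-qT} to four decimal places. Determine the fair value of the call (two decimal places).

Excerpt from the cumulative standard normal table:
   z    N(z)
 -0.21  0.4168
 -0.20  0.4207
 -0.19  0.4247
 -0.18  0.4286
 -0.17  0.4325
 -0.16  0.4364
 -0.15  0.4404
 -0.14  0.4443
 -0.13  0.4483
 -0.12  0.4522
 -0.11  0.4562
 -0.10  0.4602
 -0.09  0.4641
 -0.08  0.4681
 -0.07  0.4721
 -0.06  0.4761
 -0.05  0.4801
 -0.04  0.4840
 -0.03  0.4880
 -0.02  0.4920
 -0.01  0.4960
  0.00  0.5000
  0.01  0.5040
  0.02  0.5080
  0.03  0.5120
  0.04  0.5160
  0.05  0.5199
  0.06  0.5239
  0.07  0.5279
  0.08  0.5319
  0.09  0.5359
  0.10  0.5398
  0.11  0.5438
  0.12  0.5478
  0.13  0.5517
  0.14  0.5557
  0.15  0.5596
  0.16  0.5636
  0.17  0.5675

21.31

σ√T = 0.52 × 0.5774 = 0.3002
d₁ = [ln(186/188) + (0.061 − 0.048 + 0.52²/2)·0.3333] / 0.3002 = [-0.0107 + 0.0494] / 0.3002 = 0.1289 which rounds to 0.13
d₂ = d₁ − σ√T = 0.1289 − 0.3002 = -0.1713 which rounds to -0.17
exp(−qT) = exp(−0.048·0.3333) = 0.9841;  exp(−rT) = exp(−0.061·0.3333) = 0.9799
N(d₁) = N(0.13) = 0.5517;  N(d₂) = N(-0.17) = 0.4325
C = 186·0.9841·0.5517 − 188·0.9799·0.4325 = 100.9846 − 79.6757 = 21.3089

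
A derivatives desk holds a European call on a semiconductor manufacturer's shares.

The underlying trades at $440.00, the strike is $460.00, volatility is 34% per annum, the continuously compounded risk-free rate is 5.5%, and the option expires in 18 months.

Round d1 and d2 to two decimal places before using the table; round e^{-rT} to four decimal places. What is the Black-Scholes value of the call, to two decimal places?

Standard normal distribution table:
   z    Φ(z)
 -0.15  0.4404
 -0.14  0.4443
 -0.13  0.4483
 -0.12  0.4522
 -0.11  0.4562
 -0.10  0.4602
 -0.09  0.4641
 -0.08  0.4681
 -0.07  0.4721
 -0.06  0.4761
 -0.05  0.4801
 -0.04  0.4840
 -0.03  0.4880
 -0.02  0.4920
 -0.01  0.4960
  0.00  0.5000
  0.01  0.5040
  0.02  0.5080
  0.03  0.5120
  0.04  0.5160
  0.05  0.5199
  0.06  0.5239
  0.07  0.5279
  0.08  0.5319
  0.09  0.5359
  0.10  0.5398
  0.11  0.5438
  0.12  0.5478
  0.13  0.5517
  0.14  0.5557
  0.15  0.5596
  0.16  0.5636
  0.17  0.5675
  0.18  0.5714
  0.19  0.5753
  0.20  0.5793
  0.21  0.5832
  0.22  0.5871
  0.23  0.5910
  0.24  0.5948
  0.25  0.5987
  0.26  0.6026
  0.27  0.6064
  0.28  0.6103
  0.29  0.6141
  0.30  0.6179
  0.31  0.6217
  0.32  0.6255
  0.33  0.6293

$80.34

σ√T = 0.34·√1.5 = 0.4164
d₁ = [ln(440/460) + (0.055 + 0.34²/2)·1.5] / 0.4164 = [-0.0445 + 0.1692] / 0.4164 = 0.2996 ⇒ 0.30
d₂ = d₁ − σ√T = 0.2996 − 0.4164 = -0.1168 ⇒ -0.12
exp(−rT) = exp(−0.055·1.5) = 0.9208
N(d₁) = N(0.30) = 0.6179;  N(d₂) = N(-0.12) = 0.4522
C = 440·0.6179 − 460·0.9208·0.4522 = 271.8760 − 191.5374 = 80.3386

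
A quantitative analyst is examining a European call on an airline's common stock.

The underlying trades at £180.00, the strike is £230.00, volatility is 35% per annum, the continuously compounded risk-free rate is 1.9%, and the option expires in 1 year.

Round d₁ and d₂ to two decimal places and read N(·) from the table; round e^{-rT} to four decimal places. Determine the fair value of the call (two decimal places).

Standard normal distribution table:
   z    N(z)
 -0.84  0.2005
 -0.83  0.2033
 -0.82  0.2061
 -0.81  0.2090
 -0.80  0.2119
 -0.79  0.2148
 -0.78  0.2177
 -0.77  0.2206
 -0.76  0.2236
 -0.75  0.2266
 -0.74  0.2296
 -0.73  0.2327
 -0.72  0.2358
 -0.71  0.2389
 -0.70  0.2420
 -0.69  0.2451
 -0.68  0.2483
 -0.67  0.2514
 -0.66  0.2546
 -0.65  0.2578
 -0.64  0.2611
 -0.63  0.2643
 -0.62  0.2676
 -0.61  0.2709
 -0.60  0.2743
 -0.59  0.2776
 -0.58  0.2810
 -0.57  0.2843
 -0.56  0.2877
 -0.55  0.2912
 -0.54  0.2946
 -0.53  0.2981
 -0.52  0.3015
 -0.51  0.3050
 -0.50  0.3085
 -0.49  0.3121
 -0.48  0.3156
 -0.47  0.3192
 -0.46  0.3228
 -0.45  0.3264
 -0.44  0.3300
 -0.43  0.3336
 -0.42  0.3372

σ√T = 0.35·√1 = 0.3500
d₁ = [ln(180/230) + (0.019 + 0.35²/2)·1] / 0.3500 = [-0.2451 + 0.0802] / 0.3500 = -0.4711 → -0.47
d₂ = d₁ − σ√T = -0.4711 − 0.3500 = -0.8211 → -0.82
exp(−rT) = exp(−0.019·1) = 0.9812
N(d₁) = N(-0.47) = 0.3192;  N(d₂) = N(-0.82) = 0.2061
C = 180·0.3192 − 230·0.9812·0.2061 = 57.4560 − 46.5118 = 10.9442

£10.94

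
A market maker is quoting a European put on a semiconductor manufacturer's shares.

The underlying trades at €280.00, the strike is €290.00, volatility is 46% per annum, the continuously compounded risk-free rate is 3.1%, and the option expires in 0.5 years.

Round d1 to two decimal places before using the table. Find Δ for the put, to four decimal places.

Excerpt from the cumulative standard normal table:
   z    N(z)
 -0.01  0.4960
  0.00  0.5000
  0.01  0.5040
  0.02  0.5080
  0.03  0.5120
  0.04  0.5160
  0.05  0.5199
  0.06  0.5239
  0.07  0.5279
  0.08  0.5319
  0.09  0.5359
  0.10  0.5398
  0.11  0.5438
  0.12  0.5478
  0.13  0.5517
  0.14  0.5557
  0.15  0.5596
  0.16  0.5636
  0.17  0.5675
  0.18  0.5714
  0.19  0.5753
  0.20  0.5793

-0.4602

σ√T = 0.46·√0.5 = 0.3253
d₁ = [ln(280/290) + (0.031 + 0.46²/2)·0.5] / 0.3253 = [-0.0351 + 0.0684] / 0.3253 = 0.1024 → 0.10
N(d₁) = N(0.10) = 0.5398
Δ_put = N(d₁) − 1 = 0.5398 − 1 = -0.4602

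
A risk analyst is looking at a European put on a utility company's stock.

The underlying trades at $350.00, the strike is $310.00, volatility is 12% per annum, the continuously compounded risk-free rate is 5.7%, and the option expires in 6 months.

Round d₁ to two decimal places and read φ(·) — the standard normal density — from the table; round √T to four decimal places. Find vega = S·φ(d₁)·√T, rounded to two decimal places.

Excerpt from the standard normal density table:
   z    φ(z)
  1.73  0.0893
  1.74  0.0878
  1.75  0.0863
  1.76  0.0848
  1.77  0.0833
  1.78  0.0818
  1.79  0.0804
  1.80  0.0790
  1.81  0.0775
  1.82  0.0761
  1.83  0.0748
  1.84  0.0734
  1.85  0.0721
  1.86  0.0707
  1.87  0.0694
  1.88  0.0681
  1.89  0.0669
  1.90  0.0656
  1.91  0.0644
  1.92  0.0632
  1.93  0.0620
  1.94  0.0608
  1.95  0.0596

σ√T = 0.12 × 0.7071 = 0.0849
d₁ = [ln(350/310) + (0.057 + 0.12²/2)·0.5] / 0.0849 = [0.1214 + 0.0321] / 0.0849 = 1.8086 ≈ 1.81
√T = √0.5 = 0.7071
φ(d₁) = φ(1.81) = 0.0775
vega = S·φ(d₁)·√T = 350·0.0775·0.7071 = 19.1801

19.18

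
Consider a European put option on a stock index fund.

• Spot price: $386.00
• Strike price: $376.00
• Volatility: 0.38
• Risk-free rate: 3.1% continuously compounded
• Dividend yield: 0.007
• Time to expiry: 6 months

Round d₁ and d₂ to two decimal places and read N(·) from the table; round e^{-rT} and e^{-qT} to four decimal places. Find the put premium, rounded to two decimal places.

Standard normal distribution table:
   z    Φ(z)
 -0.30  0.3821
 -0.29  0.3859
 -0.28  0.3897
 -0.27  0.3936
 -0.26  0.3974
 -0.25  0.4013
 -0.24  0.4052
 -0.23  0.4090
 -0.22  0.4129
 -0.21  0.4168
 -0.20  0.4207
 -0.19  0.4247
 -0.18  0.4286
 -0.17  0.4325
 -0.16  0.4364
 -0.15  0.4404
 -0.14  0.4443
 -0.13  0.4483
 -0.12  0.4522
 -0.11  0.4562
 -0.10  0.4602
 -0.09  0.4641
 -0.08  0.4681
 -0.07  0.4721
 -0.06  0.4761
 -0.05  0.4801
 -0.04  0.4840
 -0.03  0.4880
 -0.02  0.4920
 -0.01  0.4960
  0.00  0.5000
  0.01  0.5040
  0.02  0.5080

T = 0.5;  σ√T = 0.2687
d₁ = [ln(386/376) + (0.031 − 0.007 + ½·0.38²)·0.5] / (σ√T) = (0.0262 + 0.0481) / 0.2687 = 0.2767 → 0.28
d₂ = 0.2767 − 0.2687 = 0.0080 → 0.01
e^(−qT) = e^(−0.007·0.5) = 0.9965;  e^(−rT) = e^(−0.031·0.5) = 0.9846
N(−d₂) = N(-0.01) = 0.4960;  N(−d₁) = N(-0.28) = 0.3897
P = 376·0.9846·0.4960 − 386·0.9965·0.3897 = 183.6240 − 149.8977 = 33.7262

$33.73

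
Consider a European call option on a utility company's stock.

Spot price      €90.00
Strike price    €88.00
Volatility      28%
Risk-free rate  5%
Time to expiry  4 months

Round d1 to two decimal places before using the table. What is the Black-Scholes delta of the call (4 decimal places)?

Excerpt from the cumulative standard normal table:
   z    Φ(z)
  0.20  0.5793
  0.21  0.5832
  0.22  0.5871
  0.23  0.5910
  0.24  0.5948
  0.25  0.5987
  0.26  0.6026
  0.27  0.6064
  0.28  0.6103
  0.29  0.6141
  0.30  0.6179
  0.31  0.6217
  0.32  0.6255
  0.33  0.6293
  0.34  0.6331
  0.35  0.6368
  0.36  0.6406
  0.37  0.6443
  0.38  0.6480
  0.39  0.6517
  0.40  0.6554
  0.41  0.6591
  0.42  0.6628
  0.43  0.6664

0.6255

σ√T = 0.28·√0.3333 = 0.1617
d₁ = [ln(90/88) + (0.05 + 0.28²/2)·0.3333] / 0.1617 = [0.0225 + 0.0297] / 0.1617 = 0.3229 ≈ 0.32
N(d₁) = N(0.32) = 0.6255
Δ_call = N(d₁) = 0.6255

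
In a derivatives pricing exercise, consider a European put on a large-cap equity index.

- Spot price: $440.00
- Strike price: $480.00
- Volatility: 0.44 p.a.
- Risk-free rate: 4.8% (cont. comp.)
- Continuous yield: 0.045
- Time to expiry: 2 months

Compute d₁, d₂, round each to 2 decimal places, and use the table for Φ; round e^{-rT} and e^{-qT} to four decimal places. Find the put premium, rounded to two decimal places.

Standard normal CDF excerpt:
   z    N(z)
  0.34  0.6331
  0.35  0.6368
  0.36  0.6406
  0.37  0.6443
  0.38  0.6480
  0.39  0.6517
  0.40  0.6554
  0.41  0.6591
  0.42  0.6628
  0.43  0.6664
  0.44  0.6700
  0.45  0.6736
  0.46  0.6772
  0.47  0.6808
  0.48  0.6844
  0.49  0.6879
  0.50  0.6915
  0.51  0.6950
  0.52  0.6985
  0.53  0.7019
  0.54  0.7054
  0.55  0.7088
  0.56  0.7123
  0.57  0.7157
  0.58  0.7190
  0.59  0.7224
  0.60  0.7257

σ√T = 0.44 × 0.4082 = 0.1796
ln(S/K) + (r − q + σ²/2)T = ln(440/480) + (0.048 − 0.045 + 0.44²/2)·0.1667 = -0.0870 + 0.0166 = -0.0704
d₁ = -0.0704 / 0.1796 = -0.3918 → -0.39
d₂ = d₁ − σ√T = -0.3918 − 0.1796 = -0.5714 → -0.57
e^(−qT) = e^(−0.045·0.1667) = 0.9925;  e^(−rT) = e^(−0.048·0.1667) = 0.9920
N(−d₂) = N(0.57) = 0.7157;  N(−d₁) = N(0.39) = 0.6517
P = 480·0.9920·0.7157 − 440·0.9925·0.6517 = 340.7877 − 284.5974 = 56.1903

$56.19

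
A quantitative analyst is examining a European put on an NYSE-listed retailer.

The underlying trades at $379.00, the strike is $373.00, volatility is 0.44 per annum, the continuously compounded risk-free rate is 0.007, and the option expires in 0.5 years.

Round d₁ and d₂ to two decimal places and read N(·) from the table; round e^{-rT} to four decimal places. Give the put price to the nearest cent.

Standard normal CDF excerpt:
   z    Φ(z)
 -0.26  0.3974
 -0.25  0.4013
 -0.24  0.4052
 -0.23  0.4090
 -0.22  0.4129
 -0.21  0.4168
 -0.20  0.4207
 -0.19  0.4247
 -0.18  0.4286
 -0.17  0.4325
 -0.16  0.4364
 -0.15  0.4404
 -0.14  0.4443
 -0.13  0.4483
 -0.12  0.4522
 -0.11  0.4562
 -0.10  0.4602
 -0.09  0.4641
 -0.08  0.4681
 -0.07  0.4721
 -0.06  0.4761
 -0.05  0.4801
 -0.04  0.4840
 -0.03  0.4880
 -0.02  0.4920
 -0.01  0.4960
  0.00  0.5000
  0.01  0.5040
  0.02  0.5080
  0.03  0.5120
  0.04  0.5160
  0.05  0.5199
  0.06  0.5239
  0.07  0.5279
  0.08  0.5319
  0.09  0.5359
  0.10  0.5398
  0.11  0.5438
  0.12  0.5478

T = 0.5;  σ√T = 0.3111
d₁ = [ln(379/373) + (0.007 + 0.44²/2)·0.5] / 0.3111 = [0.0160 + 0.0519] / 0.3111 = 0.2181 ⇒ 0.22
d₂ = d₁ − σ√T = 0.2181 − 0.3111 = -0.0930 ⇒ -0.09
exp(−rT) = exp(−0.007·0.5) = 0.9965
N(−d₂) = N(0.09) = 0.5359;  N(−d₁) = N(-0.22) = 0.4129
P = 373·0.9965·0.5359 − 379·0.4129 = 199.1911 − 156.4891 = 42.7020

$42.70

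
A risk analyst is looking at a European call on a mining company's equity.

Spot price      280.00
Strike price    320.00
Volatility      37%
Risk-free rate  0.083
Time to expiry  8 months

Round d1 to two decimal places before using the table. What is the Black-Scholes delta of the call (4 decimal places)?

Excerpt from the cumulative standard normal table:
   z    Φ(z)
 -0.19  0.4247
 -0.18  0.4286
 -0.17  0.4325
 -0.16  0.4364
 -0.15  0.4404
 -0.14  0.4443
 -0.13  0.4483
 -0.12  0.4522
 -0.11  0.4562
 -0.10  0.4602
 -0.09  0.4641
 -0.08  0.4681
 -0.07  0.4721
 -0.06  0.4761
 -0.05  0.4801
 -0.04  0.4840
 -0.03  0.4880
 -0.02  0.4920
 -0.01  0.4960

0.4562

T = 0.6667;  σ√T = 0.3021
d₁ = [ln(280/320) + (0.083 + 0.37²/2)·0.6667] / 0.3021 = [-0.1335 + 0.1010] / 0.3021 = -0.1078 → -0.11
N(d₁) = N(-0.11) = 0.4562
Δ_call = N(d₁) = 0.4562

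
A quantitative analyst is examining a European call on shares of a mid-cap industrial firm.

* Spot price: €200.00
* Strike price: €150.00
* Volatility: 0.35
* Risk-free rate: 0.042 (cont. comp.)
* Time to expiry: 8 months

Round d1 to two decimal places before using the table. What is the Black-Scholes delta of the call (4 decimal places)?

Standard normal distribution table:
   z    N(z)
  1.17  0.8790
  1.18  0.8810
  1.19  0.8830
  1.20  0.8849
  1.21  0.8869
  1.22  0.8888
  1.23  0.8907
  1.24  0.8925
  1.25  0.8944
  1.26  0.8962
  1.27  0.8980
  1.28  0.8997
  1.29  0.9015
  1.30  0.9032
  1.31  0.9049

0.8944

T = 0.6667;  σ√T = 0.2858
d₁ = [ln(200/150) + (0.042 + 0.35²/2)·0.6667] / 0.2858 = [0.2877 + 0.0688] / 0.2858 = 1.2475 which rounds to 1.25
N(d₁) = N(1.25) = 0.8944
Δ_call = N(d₁) = 0.8944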